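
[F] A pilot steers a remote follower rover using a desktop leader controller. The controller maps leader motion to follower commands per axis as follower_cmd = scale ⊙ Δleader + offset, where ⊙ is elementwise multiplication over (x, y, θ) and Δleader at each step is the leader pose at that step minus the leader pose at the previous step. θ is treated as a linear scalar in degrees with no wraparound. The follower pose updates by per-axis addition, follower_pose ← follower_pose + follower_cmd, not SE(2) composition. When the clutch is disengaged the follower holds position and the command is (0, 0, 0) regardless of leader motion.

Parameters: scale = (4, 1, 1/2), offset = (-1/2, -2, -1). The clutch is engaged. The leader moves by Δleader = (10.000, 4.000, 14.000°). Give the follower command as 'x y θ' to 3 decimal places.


axis x: 4·10.000 + -1/2 = 39.500
axis y: 1·4.000 + -2 = 2.000
axis θ: 1/2·14.000 + -1 = 6.000

39.500 2.000 6.000


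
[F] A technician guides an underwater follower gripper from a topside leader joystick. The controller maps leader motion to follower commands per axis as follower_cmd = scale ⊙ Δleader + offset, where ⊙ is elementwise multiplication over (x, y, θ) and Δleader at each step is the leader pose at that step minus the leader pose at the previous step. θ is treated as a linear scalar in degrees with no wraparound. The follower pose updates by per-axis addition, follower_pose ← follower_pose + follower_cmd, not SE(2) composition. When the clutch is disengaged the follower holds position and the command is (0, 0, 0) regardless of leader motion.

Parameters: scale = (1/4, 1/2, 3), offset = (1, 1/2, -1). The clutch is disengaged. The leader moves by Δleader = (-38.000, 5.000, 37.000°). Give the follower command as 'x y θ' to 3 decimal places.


0.000 0.000 0.000

clutch disengaged → follower holds; cmd = (0, 0, 0)


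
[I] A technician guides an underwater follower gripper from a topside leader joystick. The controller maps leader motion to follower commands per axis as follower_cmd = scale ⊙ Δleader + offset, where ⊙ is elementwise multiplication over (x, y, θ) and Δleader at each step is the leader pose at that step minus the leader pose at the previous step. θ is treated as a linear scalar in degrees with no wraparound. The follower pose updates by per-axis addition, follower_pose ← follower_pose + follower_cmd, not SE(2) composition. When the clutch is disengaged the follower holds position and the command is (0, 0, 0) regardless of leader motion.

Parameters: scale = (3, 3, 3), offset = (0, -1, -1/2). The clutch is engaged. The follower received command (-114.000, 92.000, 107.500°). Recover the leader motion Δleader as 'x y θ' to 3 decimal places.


axis x: (-114.000 − 0) / (3) = -38.000
axis y: (92.000 − -1) / (3) = 31.000
axis θ: (107.500 − -1/2) / (3) = 36.000

-38.000 31.000 36.000


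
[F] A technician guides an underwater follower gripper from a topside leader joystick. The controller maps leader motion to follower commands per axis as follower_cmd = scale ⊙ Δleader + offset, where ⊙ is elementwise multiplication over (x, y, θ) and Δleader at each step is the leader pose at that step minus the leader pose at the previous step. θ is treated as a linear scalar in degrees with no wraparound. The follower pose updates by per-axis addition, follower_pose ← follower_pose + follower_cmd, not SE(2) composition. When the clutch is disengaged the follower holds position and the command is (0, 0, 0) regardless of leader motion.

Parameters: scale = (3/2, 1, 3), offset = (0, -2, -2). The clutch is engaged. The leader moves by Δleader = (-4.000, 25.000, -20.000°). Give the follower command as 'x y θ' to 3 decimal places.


-6.000 23.000 -62.000

axis x: 3/2·-4.000 + 0 = -6.000
axis y: 1·25.000 + -2 = 23.000
axis θ: 3·-20.000 + -2 = -62.000


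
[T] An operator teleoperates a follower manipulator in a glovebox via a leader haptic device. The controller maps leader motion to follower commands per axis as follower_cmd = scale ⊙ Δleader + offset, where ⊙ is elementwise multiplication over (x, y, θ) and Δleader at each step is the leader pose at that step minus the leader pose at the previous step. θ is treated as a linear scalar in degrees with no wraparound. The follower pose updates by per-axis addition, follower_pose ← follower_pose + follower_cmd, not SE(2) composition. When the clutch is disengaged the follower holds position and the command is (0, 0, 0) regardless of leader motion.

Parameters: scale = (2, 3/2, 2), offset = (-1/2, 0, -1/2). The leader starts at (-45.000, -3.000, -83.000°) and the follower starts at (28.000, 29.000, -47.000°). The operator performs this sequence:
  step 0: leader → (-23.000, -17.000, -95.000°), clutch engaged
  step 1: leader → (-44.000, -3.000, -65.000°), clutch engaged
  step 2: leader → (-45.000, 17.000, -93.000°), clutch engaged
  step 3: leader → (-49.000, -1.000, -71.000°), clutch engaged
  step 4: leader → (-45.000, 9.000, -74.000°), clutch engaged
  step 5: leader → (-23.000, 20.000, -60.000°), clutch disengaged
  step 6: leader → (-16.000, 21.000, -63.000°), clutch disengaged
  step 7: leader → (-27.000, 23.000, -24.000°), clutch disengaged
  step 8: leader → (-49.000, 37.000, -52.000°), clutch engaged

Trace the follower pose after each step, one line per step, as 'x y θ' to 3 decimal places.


step 0: Δleader=(22.000, -14.000, -12.000°), engaged; cmd=(43.500, -21.000, -24.500°) → follower=(71.500, 8.000, -71.500°)
step 1: Δleader=(-21.000, 14.000, 30.000°), engaged; cmd=(-42.500, 21.000, 59.500°) → follower=(29.000, 29.000, -12.000°)
step 2: Δleader=(-1.000, 20.000, -28.000°), engaged; cmd=(-2.500, 30.000, -56.500°) → follower=(26.500, 59.000, -68.500°)
step 3: Δleader=(-4.000, -18.000, 22.000°), engaged; cmd=(-8.500, -27.000, 43.500°) → follower=(18.000, 32.000, -25.000°)
step 4: Δleader=(4.000, 10.000, -3.000°), engaged; cmd=(7.500, 15.000, -6.500°) → follower=(25.500, 47.000, -31.500°)
step 5: Δleader=(22.000, 11.000, 14.000°), disengaged; cmd=(0,0,0) → follower holds at (25.500, 47.000, -31.500°)
step 6: Δleader=(7.000, 1.000, -3.000°), disengaged; cmd=(0,0,0) → follower holds at (25.500, 47.000, -31.500°)
step 7: Δleader=(-11.000, 2.000, 39.000°), disengaged; cmd=(0,0,0) → follower holds at (25.500, 47.000, -31.500°)
step 8: Δleader=(-22.000, 14.000, -28.000°), engaged; cmd=(-44.500, 21.000, -56.500°) → follower=(-19.000, 68.000, -88.000°)

71.500 8.000 -71.500
29.000 29.000 -12.000
26.500 59.000 -68.500
18.000 32.000 -25.000
25.500 47.000 -31.500
25.500 47.000 -31.500
25.500 47.000 -31.500
25.500 47.000 -31.500
-19.000 68.000 -88.000


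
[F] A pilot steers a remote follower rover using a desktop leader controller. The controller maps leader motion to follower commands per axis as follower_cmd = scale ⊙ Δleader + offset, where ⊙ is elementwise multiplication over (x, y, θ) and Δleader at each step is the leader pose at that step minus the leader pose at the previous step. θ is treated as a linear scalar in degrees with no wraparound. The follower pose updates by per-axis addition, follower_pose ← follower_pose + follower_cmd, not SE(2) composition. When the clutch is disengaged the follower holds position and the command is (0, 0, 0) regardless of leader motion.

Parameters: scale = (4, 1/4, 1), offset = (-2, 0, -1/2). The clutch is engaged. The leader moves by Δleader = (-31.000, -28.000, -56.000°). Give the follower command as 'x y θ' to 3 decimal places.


-126.000 -7.000 -56.500

axis x: 4·-31.000 + -2 = -126.000
axis y: 1/4·-28.000 + 0 = -7.000
axis θ: 1·-56.000 + -1/2 = -56.500


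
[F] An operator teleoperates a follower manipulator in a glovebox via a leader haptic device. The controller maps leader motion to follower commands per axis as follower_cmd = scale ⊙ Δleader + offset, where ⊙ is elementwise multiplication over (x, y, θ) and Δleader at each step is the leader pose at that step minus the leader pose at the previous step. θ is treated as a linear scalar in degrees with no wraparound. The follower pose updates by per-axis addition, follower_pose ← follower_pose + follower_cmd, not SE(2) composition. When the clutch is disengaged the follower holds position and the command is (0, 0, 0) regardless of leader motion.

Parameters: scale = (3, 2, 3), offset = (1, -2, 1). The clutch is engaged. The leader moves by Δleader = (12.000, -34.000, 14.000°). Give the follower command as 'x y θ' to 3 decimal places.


axis x: 3·12.000 + 1 = 37.000
axis y: 2·-34.000 + -2 = -70.000
axis θ: 3·14.000 + 1 = 43.000

37.000 -70.000 43.000


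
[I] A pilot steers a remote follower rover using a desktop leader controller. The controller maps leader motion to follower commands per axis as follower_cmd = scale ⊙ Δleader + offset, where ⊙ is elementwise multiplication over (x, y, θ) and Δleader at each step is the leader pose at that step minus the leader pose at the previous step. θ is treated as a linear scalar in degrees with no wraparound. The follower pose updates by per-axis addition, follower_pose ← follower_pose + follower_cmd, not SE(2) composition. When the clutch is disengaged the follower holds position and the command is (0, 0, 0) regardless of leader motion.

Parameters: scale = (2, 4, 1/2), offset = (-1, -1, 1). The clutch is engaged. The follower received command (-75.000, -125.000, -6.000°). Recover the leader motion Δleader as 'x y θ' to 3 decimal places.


-37.000 -31.000 -14.000

axis x: (-75.000 − -1) / (2) = -37.000
axis y: (-125.000 − -1) / (4) = -31.000
axis θ: (-6.000 − 1) / (1/2) = -14.000


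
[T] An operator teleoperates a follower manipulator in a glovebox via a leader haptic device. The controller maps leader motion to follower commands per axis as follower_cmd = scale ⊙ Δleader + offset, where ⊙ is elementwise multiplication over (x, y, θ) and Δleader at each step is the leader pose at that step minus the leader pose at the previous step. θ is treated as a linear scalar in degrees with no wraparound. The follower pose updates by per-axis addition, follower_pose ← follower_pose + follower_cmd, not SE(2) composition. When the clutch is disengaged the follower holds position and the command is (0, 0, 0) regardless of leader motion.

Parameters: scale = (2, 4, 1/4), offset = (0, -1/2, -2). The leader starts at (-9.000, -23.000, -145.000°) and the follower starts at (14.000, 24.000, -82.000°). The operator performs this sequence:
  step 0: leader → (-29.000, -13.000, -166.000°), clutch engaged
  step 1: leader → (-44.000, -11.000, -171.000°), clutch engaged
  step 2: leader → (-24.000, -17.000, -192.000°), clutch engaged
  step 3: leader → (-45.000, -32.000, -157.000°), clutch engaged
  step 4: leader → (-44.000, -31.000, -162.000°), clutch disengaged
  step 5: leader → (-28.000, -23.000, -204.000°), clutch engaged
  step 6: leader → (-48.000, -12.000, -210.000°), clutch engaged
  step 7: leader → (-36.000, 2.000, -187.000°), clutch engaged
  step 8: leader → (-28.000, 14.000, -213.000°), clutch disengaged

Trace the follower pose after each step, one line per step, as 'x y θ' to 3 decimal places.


-26.000 63.500 -89.250
-56.000 71.000 -92.500
-16.000 46.500 -99.750
-58.000 -14.000 -93.000
-58.000 -14.000 -93.000
-26.000 17.500 -105.500
-66.000 61.000 -109.000
-42.000 116.500 -105.250
-42.000 116.500 -105.250

step 0: Δleader=(-20.000, 10.000, -21.000°), engaged; cmd=(-40.000, 39.500, -7.250°) → follower=(-26.000, 63.500, -89.250°)
step 1: Δleader=(-15.000, 2.000, -5.000°), engaged; cmd=(-30.000, 7.500, -3.250°) → follower=(-56.000, 71.000, -92.500°)
step 2: Δleader=(20.000, -6.000, -21.000°), engaged; cmd=(40.000, -24.500, -7.250°) → follower=(-16.000, 46.500, -99.750°)
step 3: Δleader=(-21.000, -15.000, 35.000°), engaged; cmd=(-42.000, -60.500, 6.750°) → follower=(-58.000, -14.000, -93.000°)
step 4: Δleader=(1.000, 1.000, -5.000°), disengaged; cmd=(0,0,0) → follower holds at (-58.000, -14.000, -93.000°)
step 5: Δleader=(16.000, 8.000, -42.000°), engaged; cmd=(32.000, 31.500, -12.500°) → follower=(-26.000, 17.500, -105.500°)
step 6: Δleader=(-20.000, 11.000, -6.000°), engaged; cmd=(-40.000, 43.500, -3.500°) → follower=(-66.000, 61.000, -109.000°)
step 7: Δleader=(12.000, 14.000, 23.000°), engaged; cmd=(24.000, 55.500, 3.750°) → follower=(-42.000, 116.500, -105.250°)
step 8: Δleader=(8.000, 12.000, -26.000°), disengaged; cmd=(0,0,0) → follower holds at (-42.000, 116.500, -105.250°)


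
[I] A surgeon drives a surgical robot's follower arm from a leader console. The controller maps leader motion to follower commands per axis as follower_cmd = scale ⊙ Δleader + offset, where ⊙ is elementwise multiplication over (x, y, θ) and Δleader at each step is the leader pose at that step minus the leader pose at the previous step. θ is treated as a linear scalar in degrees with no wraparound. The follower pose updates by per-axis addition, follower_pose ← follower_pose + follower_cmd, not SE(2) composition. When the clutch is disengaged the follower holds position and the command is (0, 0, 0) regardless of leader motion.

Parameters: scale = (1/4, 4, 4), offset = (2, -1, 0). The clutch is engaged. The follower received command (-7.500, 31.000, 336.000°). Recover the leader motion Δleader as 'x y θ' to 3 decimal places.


-38.000 8.000 84.000

axis x: (-7.500 − 2) / (1/4) = -38.000
axis y: (31.000 − -1) / (4) = 8.000
axis θ: (336.000 − 0) / (4) = 84.000


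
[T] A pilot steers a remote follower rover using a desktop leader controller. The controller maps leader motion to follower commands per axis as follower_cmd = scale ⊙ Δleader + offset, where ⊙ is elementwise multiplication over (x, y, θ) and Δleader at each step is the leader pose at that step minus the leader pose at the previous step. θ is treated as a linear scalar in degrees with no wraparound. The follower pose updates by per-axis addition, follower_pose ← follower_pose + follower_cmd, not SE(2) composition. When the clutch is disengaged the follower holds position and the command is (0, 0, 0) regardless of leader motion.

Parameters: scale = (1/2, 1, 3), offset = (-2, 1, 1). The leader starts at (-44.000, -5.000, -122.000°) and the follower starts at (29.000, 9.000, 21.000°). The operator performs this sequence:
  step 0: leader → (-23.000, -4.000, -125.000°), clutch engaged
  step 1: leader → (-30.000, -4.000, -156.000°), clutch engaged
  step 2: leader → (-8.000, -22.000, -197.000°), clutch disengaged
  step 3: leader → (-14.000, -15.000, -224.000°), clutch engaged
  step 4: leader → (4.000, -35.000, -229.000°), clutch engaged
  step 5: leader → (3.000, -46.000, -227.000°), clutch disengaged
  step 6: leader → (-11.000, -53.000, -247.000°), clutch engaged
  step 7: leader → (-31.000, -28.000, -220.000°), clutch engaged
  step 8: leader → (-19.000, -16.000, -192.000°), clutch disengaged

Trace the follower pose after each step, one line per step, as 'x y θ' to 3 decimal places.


37.500 11.000 13.000
32.000 12.000 -79.000
32.000 12.000 -79.000
27.000 20.000 -159.000
34.000 1.000 -173.000
34.000 1.000 -173.000
25.000 -5.000 -232.000
13.000 21.000 -150.000
13.000 21.000 -150.000

step 0: Δleader=(21.000, 1.000, -3.000°), engaged; cmd=(8.500, 2.000, -8.000°) → follower=(37.500, 11.000, 13.000°)
step 1: Δleader=(-7.000, 0.000, -31.000°), engaged; cmd=(-5.500, 1.000, -92.000°) → follower=(32.000, 12.000, -79.000°)
step 2: Δleader=(22.000, -18.000, -41.000°), disengaged; cmd=(0,0,0) → follower holds at (32.000, 12.000, -79.000°)
step 3: Δleader=(-6.000, 7.000, -27.000°), engaged; cmd=(-5.000, 8.000, -80.000°) → follower=(27.000, 20.000, -159.000°)
step 4: Δleader=(18.000, -20.000, -5.000°), engaged; cmd=(7.000, -19.000, -14.000°) → follower=(34.000, 1.000, -173.000°)
step 5: Δleader=(-1.000, -11.000, 2.000°), disengaged; cmd=(0,0,0) → follower holds at (34.000, 1.000, -173.000°)
step 6: Δleader=(-14.000, -7.000, -20.000°), engaged; cmd=(-9.000, -6.000, -59.000°) → follower=(25.000, -5.000, -232.000°)
step 7: Δleader=(-20.000, 25.000, 27.000°), engaged; cmd=(-12.000, 26.000, 82.000°) → follower=(13.000, 21.000, -150.000°)
step 8: Δleader=(12.000, 12.000, 28.000°), disengaged; cmd=(0,0,0) → follower holds at (13.000, 21.000, -150.000°)


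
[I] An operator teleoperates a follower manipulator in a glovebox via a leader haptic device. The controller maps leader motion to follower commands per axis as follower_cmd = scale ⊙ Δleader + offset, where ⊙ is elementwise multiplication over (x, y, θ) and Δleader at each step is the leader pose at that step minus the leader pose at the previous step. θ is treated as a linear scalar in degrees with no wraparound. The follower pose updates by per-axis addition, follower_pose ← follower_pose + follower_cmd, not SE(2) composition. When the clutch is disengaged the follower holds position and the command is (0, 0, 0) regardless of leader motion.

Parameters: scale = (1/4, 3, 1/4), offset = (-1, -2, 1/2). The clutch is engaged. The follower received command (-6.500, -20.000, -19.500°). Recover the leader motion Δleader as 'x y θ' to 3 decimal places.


axis x: (-6.500 − -1) / (1/4) = -22.000
axis y: (-20.000 − -2) / (3) = -6.000
axis θ: (-19.500 − 1/2) / (1/4) = -80.000

-22.000 -6.000 -80.000


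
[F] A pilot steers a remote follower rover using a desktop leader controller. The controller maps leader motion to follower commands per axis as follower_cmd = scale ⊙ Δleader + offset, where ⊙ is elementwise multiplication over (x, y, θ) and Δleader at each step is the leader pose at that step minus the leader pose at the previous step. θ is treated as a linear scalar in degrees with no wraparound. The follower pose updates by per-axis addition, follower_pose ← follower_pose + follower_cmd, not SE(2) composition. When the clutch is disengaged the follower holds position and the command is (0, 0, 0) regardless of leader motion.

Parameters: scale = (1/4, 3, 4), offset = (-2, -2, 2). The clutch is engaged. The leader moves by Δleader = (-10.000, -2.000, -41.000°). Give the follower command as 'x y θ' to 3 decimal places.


axis x: 1/4·-10.000 + -2 = -4.500
axis y: 3·-2.000 + -2 = -8.000
axis θ: 4·-41.000 + 2 = -162.000

-4.500 -8.000 -162.000


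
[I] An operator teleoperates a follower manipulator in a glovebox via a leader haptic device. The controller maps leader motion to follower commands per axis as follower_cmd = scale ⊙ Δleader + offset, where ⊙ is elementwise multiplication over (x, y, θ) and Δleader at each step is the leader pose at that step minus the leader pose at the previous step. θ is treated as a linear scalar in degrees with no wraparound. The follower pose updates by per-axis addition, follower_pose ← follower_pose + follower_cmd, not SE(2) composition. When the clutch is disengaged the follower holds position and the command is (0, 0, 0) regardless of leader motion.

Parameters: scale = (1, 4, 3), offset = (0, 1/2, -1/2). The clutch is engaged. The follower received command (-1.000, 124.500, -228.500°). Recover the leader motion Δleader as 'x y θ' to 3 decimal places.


-1.000 31.000 -76.000

axis x: (-1.000 − 0) / (1) = -1.000
axis y: (124.500 − 1/2) / (4) = 31.000
axis θ: (-228.500 − -1/2) / (3) = -76.000


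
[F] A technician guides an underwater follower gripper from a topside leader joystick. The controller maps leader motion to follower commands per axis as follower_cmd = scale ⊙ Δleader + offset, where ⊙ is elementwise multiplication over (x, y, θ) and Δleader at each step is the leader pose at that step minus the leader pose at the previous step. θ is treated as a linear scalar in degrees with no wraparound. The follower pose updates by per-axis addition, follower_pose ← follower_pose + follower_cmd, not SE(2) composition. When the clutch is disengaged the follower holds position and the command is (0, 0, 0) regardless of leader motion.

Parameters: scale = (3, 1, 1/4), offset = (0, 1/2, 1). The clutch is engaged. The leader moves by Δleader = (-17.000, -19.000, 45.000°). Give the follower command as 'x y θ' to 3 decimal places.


-51.000 -18.500 12.250

axis x: 3·-17.000 + 0 = -51.000
axis y: 1·-19.000 + 1/2 = -18.500
axis θ: 1/4·45.000 + 1 = 12.250


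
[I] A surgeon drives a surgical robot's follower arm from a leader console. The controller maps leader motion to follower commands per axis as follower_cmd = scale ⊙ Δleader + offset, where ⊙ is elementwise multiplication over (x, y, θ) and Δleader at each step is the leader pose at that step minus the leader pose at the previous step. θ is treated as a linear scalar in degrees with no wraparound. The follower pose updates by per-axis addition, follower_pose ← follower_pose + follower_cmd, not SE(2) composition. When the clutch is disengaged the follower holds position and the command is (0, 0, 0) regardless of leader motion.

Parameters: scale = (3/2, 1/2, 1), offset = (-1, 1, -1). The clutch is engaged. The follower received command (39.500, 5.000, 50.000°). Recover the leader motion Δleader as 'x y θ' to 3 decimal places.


27.000 8.000 51.000

axis x: (39.500 − -1) / (3/2) = 27.000
axis y: (5.000 − 1) / (1/2) = 8.000
axis θ: (50.000 − -1) / (1) = 51.000


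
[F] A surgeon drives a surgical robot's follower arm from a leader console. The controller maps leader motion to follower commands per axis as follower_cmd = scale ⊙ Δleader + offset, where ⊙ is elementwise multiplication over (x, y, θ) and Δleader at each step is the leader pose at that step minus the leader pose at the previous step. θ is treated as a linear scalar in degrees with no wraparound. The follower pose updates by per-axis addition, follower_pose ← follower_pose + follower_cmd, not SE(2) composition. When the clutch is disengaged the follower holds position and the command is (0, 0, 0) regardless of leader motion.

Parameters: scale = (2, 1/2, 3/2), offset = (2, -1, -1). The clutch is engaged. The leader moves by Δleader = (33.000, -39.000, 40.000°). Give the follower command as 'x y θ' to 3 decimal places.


68.000 -20.500 59.000

axis x: 2·33.000 + 2 = 68.000
axis y: 1/2·-39.000 + -1 = -20.500
axis θ: 3/2·40.000 + -1 = 59.000


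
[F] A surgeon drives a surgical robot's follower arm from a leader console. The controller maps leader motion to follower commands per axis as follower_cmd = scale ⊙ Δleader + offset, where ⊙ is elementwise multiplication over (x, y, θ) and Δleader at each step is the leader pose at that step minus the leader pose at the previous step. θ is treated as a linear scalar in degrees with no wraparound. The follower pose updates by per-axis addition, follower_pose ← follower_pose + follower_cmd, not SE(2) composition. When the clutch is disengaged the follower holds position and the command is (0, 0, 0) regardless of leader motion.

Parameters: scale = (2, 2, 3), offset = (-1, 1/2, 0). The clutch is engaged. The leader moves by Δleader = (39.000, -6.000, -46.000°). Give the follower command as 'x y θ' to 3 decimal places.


77.000 -11.500 -138.000

axis x: 2·39.000 + -1 = 77.000
axis y: 2·-6.000 + 1/2 = -11.500
axis θ: 3·-46.000 + 0 = -138.000


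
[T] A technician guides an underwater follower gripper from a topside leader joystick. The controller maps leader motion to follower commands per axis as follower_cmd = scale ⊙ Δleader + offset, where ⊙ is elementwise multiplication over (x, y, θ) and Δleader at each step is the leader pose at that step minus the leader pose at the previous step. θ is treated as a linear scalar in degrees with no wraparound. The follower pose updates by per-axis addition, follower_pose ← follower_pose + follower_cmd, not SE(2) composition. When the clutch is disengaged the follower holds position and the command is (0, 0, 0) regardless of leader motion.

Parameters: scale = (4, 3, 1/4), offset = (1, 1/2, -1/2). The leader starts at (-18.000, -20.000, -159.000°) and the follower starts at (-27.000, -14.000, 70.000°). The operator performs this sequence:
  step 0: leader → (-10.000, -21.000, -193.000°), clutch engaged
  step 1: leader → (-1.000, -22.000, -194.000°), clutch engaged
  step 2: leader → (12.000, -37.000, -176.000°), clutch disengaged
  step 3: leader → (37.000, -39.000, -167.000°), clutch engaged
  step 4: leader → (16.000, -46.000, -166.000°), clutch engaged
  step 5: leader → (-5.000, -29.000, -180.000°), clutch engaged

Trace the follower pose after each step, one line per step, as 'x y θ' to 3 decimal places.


6.000 -16.500 61.000
43.000 -19.000 60.250
43.000 -19.000 60.250
144.000 -24.500 62.000
61.000 -45.000 61.750
-22.000 6.500 57.750

step 0: Δleader=(8.000, -1.000, -34.000°), engaged; cmd=(33.000, -2.500, -9.000°) → follower=(6.000, -16.500, 61.000°)
step 1: Δleader=(9.000, -1.000, -1.000°), engaged; cmd=(37.000, -2.500, -0.750°) → follower=(43.000, -19.000, 60.250°)
step 2: Δleader=(13.000, -15.000, 18.000°), disengaged; cmd=(0,0,0) → follower holds at (43.000, -19.000, 60.250°)
step 3: Δleader=(25.000, -2.000, 9.000°), engaged; cmd=(101.000, -5.500, 1.750°) → follower=(144.000, -24.500, 62.000°)
step 4: Δleader=(-21.000, -7.000, 1.000°), engaged; cmd=(-83.000, -20.500, -0.250°) → follower=(61.000, -45.000, 61.750°)
step 5: Δleader=(-21.000, 17.000, -14.000°), engaged; cmd=(-83.000, 51.500, -4.000°) → follower=(-22.000, 6.500, 57.750°)


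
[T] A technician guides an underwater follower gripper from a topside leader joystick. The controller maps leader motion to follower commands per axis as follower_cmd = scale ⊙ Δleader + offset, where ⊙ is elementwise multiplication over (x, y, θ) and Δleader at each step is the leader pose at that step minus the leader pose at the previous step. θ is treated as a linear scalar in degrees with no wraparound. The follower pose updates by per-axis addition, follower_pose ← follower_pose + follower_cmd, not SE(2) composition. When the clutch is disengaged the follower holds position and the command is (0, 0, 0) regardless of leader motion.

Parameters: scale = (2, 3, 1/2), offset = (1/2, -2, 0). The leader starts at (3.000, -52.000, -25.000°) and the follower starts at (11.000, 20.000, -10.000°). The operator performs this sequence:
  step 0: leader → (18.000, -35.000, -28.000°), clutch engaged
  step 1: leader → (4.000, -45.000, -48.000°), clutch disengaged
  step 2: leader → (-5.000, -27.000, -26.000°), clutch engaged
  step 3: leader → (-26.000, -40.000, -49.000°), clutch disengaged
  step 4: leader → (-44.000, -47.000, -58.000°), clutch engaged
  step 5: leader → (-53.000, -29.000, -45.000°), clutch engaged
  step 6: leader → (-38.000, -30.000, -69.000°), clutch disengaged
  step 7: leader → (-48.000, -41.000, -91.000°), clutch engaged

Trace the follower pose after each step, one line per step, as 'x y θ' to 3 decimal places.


step 0: Δleader=(15.000, 17.000, -3.000°), engaged; cmd=(30.500, 49.000, -1.500°) → follower=(41.500, 69.000, -11.500°)
step 1: Δleader=(-14.000, -10.000, -20.000°), disengaged; cmd=(0,0,0) → follower holds at (41.500, 69.000, -11.500°)
step 2: Δleader=(-9.000, 18.000, 22.000°), engaged; cmd=(-17.500, 52.000, 11.000°) → follower=(24.000, 121.000, -0.500°)
step 3: Δleader=(-21.000, -13.000, -23.000°), disengaged; cmd=(0,0,0) → follower holds at (24.000, 121.000, -0.500°)
step 4: Δleader=(-18.000, -7.000, -9.000°), engaged; cmd=(-35.500, -23.000, -4.500°) → follower=(-11.500, 98.000, -5.000°)
step 5: Δleader=(-9.000, 18.000, 13.000°), engaged; cmd=(-17.500, 52.000, 6.500°) → follower=(-29.000, 150.000, 1.500°)
step 6: Δleader=(15.000, -1.000, -24.000°), disengaged; cmd=(0,0,0) → follower holds at (-29.000, 150.000, 1.500°)
step 7: Δleader=(-10.000, -11.000, -22.000°), engaged; cmd=(-19.500, -35.000, -11.000°) → follower=(-48.500, 115.000, -9.500°)

41.500 69.000 -11.500
41.500 69.000 -11.500
24.000 121.000 -0.500
24.000 121.000 -0.500
-11.500 98.000 -5.000
-29.000 150.000 1.500
-29.000 150.000 1.500
-48.500 115.000 -9.500


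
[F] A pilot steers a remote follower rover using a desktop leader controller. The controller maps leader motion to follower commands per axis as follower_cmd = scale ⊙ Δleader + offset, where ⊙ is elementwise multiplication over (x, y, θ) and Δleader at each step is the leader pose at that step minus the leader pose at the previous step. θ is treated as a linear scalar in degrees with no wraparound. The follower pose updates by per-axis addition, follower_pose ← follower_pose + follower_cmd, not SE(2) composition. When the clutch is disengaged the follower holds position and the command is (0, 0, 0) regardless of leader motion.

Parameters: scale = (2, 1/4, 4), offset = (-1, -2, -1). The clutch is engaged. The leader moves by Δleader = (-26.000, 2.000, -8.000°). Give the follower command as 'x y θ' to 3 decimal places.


axis x: 2·-26.000 + -1 = -53.000
axis y: 1/4·2.000 + -2 = -1.500
axis θ: 4·-8.000 + -1 = -33.000

-53.000 -1.500 -33.000


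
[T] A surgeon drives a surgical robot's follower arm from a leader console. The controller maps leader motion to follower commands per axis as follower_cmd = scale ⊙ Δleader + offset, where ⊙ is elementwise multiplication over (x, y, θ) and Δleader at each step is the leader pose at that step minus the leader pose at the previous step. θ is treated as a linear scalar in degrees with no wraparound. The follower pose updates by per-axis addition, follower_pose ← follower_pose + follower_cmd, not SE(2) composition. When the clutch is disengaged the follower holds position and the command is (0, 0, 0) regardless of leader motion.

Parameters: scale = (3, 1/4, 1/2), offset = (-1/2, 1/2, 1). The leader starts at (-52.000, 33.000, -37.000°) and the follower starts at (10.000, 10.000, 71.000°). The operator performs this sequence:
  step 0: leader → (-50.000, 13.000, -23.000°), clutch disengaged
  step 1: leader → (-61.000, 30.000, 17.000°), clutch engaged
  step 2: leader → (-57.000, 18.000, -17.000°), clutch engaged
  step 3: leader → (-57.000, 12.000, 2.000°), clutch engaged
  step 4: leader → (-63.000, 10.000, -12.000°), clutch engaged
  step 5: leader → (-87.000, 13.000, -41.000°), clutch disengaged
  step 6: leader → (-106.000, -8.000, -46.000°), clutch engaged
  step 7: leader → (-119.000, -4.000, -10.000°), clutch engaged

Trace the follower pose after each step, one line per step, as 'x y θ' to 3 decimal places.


10.000 10.000 71.000
-23.500 14.750 92.000
-12.000 12.250 76.000
-12.500 11.250 86.500
-31.000 11.250 80.500
-31.000 11.250 80.500
-88.500 6.500 79.000
-128.000 8.000 98.000

step 0: Δleader=(2.000, -20.000, 14.000°), disengaged; cmd=(0,0,0) → follower holds at (10.000, 10.000, 71.000°)
step 1: Δleader=(-11.000, 17.000, 40.000°), engaged; cmd=(-33.500, 4.750, 21.000°) → follower=(-23.500, 14.750, 92.000°)
step 2: Δleader=(4.000, -12.000, -34.000°), engaged; cmd=(11.500, -2.500, -16.000°) → follower=(-12.000, 12.250, 76.000°)
step 3: Δleader=(0.000, -6.000, 19.000°), engaged; cmd=(-0.500, -1.000, 10.500°) → follower=(-12.500, 11.250, 86.500°)
step 4: Δleader=(-6.000, -2.000, -14.000°), engaged; cmd=(-18.500, 0.000, -6.000°) → follower=(-31.000, 11.250, 80.500°)
step 5: Δleader=(-24.000, 3.000, -29.000°), disengaged; cmd=(0,0,0) → follower holds at (-31.000, 11.250, 80.500°)
step 6: Δleader=(-19.000, -21.000, -5.000°), engaged; cmd=(-57.500, -4.750, -1.500°) → follower=(-88.500, 6.500, 79.000°)
step 7: Δleader=(-13.000, 4.000, 36.000°), engaged; cmd=(-39.500, 1.500, 19.000°) → follower=(-128.000, 8.000, 98.000°)


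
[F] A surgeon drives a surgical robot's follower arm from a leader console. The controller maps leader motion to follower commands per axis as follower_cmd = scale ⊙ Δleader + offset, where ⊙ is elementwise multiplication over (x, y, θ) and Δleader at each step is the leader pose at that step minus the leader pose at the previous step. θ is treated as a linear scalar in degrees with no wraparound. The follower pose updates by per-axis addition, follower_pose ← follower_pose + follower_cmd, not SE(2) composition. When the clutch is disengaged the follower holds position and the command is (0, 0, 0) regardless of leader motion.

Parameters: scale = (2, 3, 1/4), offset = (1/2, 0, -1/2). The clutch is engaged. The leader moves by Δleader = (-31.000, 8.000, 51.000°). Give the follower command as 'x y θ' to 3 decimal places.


-61.500 24.000 12.250

axis x: 2·-31.000 + 1/2 = -61.500
axis y: 3·8.000 + 0 = 24.000
axis θ: 1/4·51.000 + -1/2 = 12.250


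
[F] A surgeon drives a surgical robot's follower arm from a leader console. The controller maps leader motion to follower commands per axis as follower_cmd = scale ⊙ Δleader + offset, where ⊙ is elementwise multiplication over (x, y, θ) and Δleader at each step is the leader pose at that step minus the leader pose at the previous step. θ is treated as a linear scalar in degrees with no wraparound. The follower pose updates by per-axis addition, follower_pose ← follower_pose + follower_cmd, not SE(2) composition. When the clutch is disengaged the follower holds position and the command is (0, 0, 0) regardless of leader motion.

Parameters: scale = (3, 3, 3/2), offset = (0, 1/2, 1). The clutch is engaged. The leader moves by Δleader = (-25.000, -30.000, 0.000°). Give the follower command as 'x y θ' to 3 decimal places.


-75.000 -89.500 1.000

axis x: 3·-25.000 + 0 = -75.000
axis y: 3·-30.000 + 1/2 = -89.500
axis θ: 3/2·0.000 + 1 = 1.000


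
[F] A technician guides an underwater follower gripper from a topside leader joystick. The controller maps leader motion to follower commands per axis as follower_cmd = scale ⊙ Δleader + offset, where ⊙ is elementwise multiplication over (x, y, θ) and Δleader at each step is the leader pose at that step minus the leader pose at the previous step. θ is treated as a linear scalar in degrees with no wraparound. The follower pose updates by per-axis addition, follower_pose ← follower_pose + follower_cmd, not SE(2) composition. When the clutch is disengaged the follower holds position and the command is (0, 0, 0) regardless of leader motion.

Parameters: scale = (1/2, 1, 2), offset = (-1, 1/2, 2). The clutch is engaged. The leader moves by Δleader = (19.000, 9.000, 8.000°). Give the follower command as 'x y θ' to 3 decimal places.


axis x: 1/2·19.000 + -1 = 8.500
axis y: 1·9.000 + 1/2 = 9.500
axis θ: 2·8.000 + 2 = 18.000

8.500 9.500 18.000


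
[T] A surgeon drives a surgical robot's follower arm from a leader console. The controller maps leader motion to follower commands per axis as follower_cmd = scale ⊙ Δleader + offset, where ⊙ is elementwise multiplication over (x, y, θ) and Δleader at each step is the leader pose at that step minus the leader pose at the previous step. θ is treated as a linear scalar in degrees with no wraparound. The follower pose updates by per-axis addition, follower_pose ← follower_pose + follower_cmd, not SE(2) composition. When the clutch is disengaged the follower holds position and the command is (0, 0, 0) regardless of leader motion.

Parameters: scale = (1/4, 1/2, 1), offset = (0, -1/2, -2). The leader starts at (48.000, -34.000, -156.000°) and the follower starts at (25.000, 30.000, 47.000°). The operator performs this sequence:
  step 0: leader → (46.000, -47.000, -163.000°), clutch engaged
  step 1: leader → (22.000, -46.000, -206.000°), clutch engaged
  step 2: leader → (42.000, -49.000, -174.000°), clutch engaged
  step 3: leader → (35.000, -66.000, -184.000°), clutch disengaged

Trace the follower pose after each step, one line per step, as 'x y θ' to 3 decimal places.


24.500 23.000 38.000
18.500 23.000 -7.000
23.500 21.000 23.000
23.500 21.000 23.000

step 0: Δleader=(-2.000, -13.000, -7.000°), engaged; cmd=(-0.500, -7.000, -9.000°) → follower=(24.500, 23.000, 38.000°)
step 1: Δleader=(-24.000, 1.000, -43.000°), engaged; cmd=(-6.000, 0.000, -45.000°) → follower=(18.500, 23.000, -7.000°)
step 2: Δleader=(20.000, -3.000, 32.000°), engaged; cmd=(5.000, -2.000, 30.000°) → follower=(23.500, 21.000, 23.000°)
step 3: Δleader=(-7.000, -17.000, -10.000°), disengaged; cmd=(0,0,0) → follower holds at (23.500, 21.000, 23.000°)


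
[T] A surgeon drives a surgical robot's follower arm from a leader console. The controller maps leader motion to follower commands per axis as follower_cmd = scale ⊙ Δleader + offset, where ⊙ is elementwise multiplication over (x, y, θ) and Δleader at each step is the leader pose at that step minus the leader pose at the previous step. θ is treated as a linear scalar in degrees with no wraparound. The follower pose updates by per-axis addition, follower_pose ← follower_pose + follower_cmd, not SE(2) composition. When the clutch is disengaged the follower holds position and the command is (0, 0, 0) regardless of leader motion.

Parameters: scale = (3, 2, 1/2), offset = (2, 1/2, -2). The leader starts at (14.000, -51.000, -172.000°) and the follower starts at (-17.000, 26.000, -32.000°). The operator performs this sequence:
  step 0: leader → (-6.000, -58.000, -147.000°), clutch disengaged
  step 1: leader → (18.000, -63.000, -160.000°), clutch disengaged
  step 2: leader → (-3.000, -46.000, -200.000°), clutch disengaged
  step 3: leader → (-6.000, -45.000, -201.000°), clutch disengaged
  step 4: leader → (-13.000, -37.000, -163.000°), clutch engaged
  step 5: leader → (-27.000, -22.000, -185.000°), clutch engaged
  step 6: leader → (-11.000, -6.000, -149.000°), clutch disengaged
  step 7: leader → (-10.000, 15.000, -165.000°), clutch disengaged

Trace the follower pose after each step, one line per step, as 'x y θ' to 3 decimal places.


step 0: Δleader=(-20.000, -7.000, 25.000°), disengaged; cmd=(0,0,0) → follower holds at (-17.000, 26.000, -32.000°)
step 1: Δleader=(24.000, -5.000, -13.000°), disengaged; cmd=(0,0,0) → follower holds at (-17.000, 26.000, -32.000°)
step 2: Δleader=(-21.000, 17.000, -40.000°), disengaged; cmd=(0,0,0) → follower holds at (-17.000, 26.000, -32.000°)
step 3: Δleader=(-3.000, 1.000, -1.000°), disengaged; cmd=(0,0,0) → follower holds at (-17.000, 26.000, -32.000°)
step 4: Δleader=(-7.000, 8.000, 38.000°), engaged; cmd=(-19.000, 16.500, 17.000°) → follower=(-36.000, 42.500, -15.000°)
step 5: Δleader=(-14.000, 15.000, -22.000°), engaged; cmd=(-40.000, 30.500, -13.000°) → follower=(-76.000, 73.000, -28.000°)
step 6: Δleader=(16.000, 16.000, 36.000°), disengaged; cmd=(0,0,0) → follower holds at (-76.000, 73.000, -28.000°)
step 7: Δleader=(1.000, 21.000, -16.000°), disengaged; cmd=(0,0,0) → follower holds at (-76.000, 73.000, -28.000°)

-17.000 26.000 -32.000
-17.000 26.000 -32.000
-17.000 26.000 -32.000
-17.000 26.000 -32.000
-36.000 42.500 -15.000
-76.000 73.000 -28.000
-76.000 73.000 -28.000
-76.000 73.000 -28.000


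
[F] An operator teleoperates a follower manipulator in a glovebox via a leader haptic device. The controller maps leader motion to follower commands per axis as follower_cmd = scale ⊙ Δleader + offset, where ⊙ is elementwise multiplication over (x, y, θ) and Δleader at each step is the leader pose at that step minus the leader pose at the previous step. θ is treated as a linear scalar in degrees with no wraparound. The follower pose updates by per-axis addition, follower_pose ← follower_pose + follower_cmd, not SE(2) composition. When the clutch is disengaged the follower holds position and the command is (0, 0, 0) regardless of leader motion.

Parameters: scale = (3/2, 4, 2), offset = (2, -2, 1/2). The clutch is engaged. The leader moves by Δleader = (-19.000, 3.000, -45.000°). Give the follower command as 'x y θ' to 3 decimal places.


-26.500 10.000 -89.500

axis x: 3/2·-19.000 + 2 = -26.500
axis y: 4·3.000 + -2 = 10.000
axis θ: 2·-45.000 + 1/2 = -89.500


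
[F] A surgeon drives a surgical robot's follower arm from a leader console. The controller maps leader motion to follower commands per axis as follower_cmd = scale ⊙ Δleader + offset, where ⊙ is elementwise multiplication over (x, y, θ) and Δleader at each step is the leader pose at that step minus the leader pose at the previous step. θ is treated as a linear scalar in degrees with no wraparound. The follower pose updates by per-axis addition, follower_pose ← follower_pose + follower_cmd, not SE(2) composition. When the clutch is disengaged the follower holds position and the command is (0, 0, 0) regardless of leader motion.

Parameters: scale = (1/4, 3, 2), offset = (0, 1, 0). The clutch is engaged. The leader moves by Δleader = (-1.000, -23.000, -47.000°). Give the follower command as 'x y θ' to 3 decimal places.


axis x: 1/4·-1.000 + 0 = -0.250
axis y: 3·-23.000 + 1 = -68.000
axis θ: 2·-47.000 + 0 = -94.000

-0.250 -68.000 -94.000
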